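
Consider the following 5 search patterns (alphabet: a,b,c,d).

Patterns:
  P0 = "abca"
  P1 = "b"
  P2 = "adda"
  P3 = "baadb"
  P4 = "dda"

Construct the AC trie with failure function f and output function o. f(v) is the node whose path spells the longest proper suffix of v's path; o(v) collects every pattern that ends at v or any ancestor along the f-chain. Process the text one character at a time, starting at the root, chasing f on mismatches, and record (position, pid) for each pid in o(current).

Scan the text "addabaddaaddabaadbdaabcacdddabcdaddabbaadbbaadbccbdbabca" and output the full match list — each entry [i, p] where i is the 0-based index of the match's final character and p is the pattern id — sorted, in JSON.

Construct AC machine:
Trie nodes:
  0='ε' goto a→1 b→5 d→13
  1='a' goto b→2 d→6
  2='ab' goto c→3
  3='abc' goto a→4
  4='abca' goto ·  ←P0
  5='b' goto a→9  ←P1
  6='ad' goto d→7
  7='add' goto a→8
  8='adda' goto ·  ←P2
  9='ba' goto a→10
  10='baa' goto d→11
  11='baad' goto b→12
  12='baadb' goto ·  ←P3
  13='d' goto d→14
  14='dd' goto a→15
  15='dda' goto ·  ←P4

BFS fail/out derivation:
  n1('a'): parent n0 fail=0; on 'a' 0 → fail=0;  out ∅∪∅=∅
  n5('b'): parent n0 fail=0; on 'b' 0 → fail=0;  out {1}∪∅={1}
  n13('d'): parent n0 fail=0; on 'd' 0 → fail=0;  out ∅∪∅=∅
  n2('ab'): parent n1 fail=0; on 'b' 0 → fail=5;  out ∅∪{1}={1}
  n6('ad'): parent n1 fail=0; on 'd' 0 → fail=13;  out ∅∪∅=∅
  n9('ba'): parent n5 fail=0; on 'a' 0 → fail=1;  out ∅∪∅=∅
  n14('dd'): parent n13 fail=0; on 'd' 0 → fail=13;  out ∅∪∅=∅
  n3('abc'): parent n2 fail=5; on 'c' 5→0 → fail=0;  out ∅∪∅=∅
  n7('add'): parent n6 fail=13; on 'd' 13 → fail=14;  out ∅∪∅=∅
  n10('baa'): parent n9 fail=1; on 'a' 1→0 → fail=1;  out ∅∪∅=∅
  n15('dda'): parent n14 fail=13; on 'a' 13→0 → fail=1;  out {4}∪∅={4}
  n4('abca'): parent n3 fail=0; on 'a' 0 → fail=1;  out {0}∪∅={0}
  n8('adda'): parent n7 fail=14; on 'a' 14 → fail=15;  out {2}∪{4}={2,4}
  n11('baad'): parent n10 fail=1; on 'd' 1 → fail=6;  out ∅∪∅=∅
  n12('baadb'): parent n11 fail=6; on 'b' 6→13→0 → fail=5;  out {3}∪{1}={1,3}

Run:
pos 0 'a': at 1
pos 1 'd': at 6
pos 2 'd': at 7
pos 3 'a': at 8  emit P2@[0:3],P4@[1:3]
pos 4 'b': at 2 (via fail)  emit P1@[4:4]
pos 5 'a': at 9 (via fail)
pos 6 'd': at 6 (via fail)
pos 7 'd': at 7
pos 8 'a': at 8  emit P2@[5:8],P4@[6:8]
pos 9 'a': at 1 (via fail)
pos 10 'd': at 6
pos 11 'd': at 7
pos 12 'a': at 8  emit P2@[9:12],P4@[10:12]
pos 13 'b': at 2 (via fail)  emit P1@[13:13]
pos 14 'a': at 9 (via fail)
pos 15 'a': at 10
pos 16 'd': at 11
pos 17 'b': at 12  emit P1@[17:17],P3@[13:17]
pos 18 'd': at 13 (via fail)
pos 19 'a': at 1 (via fail)
pos 20 'a': at 1 (via fail)
pos 21 'b': at 2  emit P1@[21:21]
pos 22 'c': at 3
pos 23 'a': at 4  emit P0@[20:23]
pos 24 'c': at 0 (via fail)
pos 25 'd': at 13
pos 26 'd': at 14
pos 27 'd': at 14 (via fail)
pos 28 'a': at 15  emit P4@[26:28]
pos 29 'b': at 2 (via fail)  emit P1@[29:29]
pos 30 'c': at 3
pos 31 'd': at 13 (via fail)
pos 32 'a': at 1 (via fail)
pos 33 'd': at 6
pos 34 'd': at 7
pos 35 'a': at 8  emit P2@[32:35],P4@[33:35]
pos 36 'b': at 2 (via fail)  emit P1@[36:36]
pos 37 'b': at 5 (via fail)  emit P1@[37:37]
pos 38 'a': at 9
pos 39 'a': at 10
pos 40 'd': at 11
pos 41 'b': at 12  emit P1@[41:41],P3@[37:41]
pos 42 'b': at 5 (via fail)  emit P1@[42:42]
pos 43 'a': at 9
pos 44 'a': at 10
pos 45 'd': at 11
pos 46 'b': at 12  emit P1@[46:46],P3@[42:46]
pos 47 'c': at 0 (via fail)
pos 48 'c': at 0
pos 49 'b': at 5  emit P1@[49:49]
pos 50 'd': at 13 (via fail)
pos 51 'b': at 5 (via fail)  emit P1@[51:51]
pos 52 'a': at 9
pos 53 'b': at 2 (via fail)  emit P1@[53:53]
pos 54 'c': at 3
pos 55 'a': at 4  emit P0@[52:55]

Result: [[3,2],[3,4],[4,1],[8,2],[8,4],[12,2],[12,4],[13,1],[17,1],[17,3],[21,1],[23,0],[28,4],[29,1],[35,2],[35,4],[36,1],[37,1],[41,1],[41,3],[42,1],[46,1],[46,3],[49,1],[51,1],[53,1],[55,0]]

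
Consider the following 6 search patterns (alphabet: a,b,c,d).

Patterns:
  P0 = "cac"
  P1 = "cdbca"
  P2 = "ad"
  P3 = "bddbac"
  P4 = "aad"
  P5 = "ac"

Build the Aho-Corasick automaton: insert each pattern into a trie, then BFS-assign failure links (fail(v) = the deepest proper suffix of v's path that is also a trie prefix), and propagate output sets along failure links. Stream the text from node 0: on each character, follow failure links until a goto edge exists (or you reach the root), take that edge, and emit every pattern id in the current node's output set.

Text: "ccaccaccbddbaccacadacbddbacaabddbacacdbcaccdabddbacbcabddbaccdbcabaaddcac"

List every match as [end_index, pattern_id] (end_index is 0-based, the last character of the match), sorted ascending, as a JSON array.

Build:
Trie nodes:
  0='ε' goto a→8 b→10 c→1
  1='c' goto a→2 d→4
  2='ca' goto c→3
  3='cac' goto ·  [P0 ends]
  4='cd' goto b→5
  5='cdb' goto c→6
  6='cdbc' goto a→7
  7='cdbca' goto ·  [P1 ends]
  8='a' goto a→16 c→18 d→9
  9='ad' goto ·  [P2 ends]
  10='b' goto d→11
  11='bd' goto d→12
  12='bdd' goto b→13
  13='bddb' goto a→14
  14='bddba' goto c→15
  15='bddbac' goto ·  [P3 ends]
  16='aa' goto d→17
  17='aad' goto ·  [P4 ends]
  18='ac' goto ·  [P5 ends]

Failure links (BFS by depth):
  fail(1) 'c': from fail(0)=0 chase 'c': 0 ⇒ 0;  out=∅∪out(0)=∅
  fail(8) 'a': from fail(0)=0 chase 'a': 0 ⇒ 0;  out=∅∪out(0)=∅
  fail(10) 'b': from fail(0)=0 chase 'b': 0 ⇒ 0;  out=∅∪out(0)=∅
  fail(2) 'ca': from fail(1)=0 chase 'a': 0 ⇒ 8;  out=∅∪out(8)=∅
  fail(4) 'cd': from fail(1)=0 chase 'd': 0 ⇒ 0;  out=∅∪out(0)=∅
  fail(9) 'ad': from fail(8)=0 chase 'd': 0 ⇒ 0;  out={2}∪out(0)={2}
  fail(11) 'bd': from fail(10)=0 chase 'd': 0 ⇒ 0;  out=∅∪out(0)=∅
  fail(16) 'aa': from fail(8)=0 chase 'a': 0 ⇒ 8;  out=∅∪out(8)=∅
  fail(18) 'ac': from fail(8)=0 chase 'c': 0 ⇒ 1;  out={5}∪out(1)={5}
  fail(3) 'cac': from fail(2)=8 chase 'c': 8 ⇒ 18;  out={0}∪out(18)={0,5}
  fail(5) 'cdb': from fail(4)=0 chase 'b': 0 ⇒ 10;  out=∅∪out(10)=∅
  fail(12) 'bdd': from fail(11)=0 chase 'd': 0 ⇒ 0;  out=∅∪out(0)=∅
  fail(17) 'aad': from fail(16)=8 chase 'd': 8 ⇒ 9;  out={4}∪out(9)={2,4}
  fail(6) 'cdbc': from fail(5)=10 chase 'c': 10→0 ⇒ 1;  out=∅∪out(1)=∅
  fail(13) 'bddb': from fail(12)=0 chase 'b': 0 ⇒ 10;  out=∅∪out(10)=∅
  fail(7) 'cdbca': from fail(6)=1 chase 'a': 1 ⇒ 2;  out={1}∪out(2)={1}
  fail(14) 'bddba': from fail(13)=10 chase 'a': 10→0 ⇒ 8;  out=∅∪out(8)=∅
  fail(15) 'bddbac': from fail(14)=8 chase 'c': 8 ⇒ 18;  out={3}∪out(18)={3,5}

Run:
pos 0 'c': at 1
pos 1 'c': at 1 ·f
pos 2 'a': at 2
pos 3 'c': at 3  → match P0@[1:3],P5@[2:3]
pos 4 'c': at 1 ·f
pos 5 'a': at 2
pos 6 'c': at 3  → match P0@[4:6],P5@[5:6]
pos 7 'c': at 1 ·f
pos 8 'b': at 10 ·f
pos 9 'd': at 11
pos 10 'd': at 12
pos 11 'b': at 13
pos 12 'a': at 14
pos 13 'c': at 15  → match P3@[8:13],P5@[12:13]
pos 14 'c': at 1 ·f
pos 15 'a': at 2
pos 16 'c': at 3  → match P0@[14:16],P5@[15:16]
pos 17 'a': at 2 ·f
pos 18 'd': at 9 ·f  → match P2@[17:18]
pos 19 'a': at 8 ·f
pos 20 'c': at 18  → match P5@[19:20]
pos 21 'b': at 10 ·f
pos 22 'd': at 11
pos 23 'd': at 12
pos 24 'b': at 13
pos 25 'a': at 14
pos 26 'c': at 15  → match P3@[21:26],P5@[25:26]
pos 27 'a': at 2 ·f
pos 28 'a': at 16 ·f
pos 29 'b': at 10 ·f
pos 30 'd': at 11
pos 31 'd': at 12
pos 32 'b': at 13
pos 33 'a': at 14
pos 34 'c': at 15  → match P3@[29:34],P5@[33:34]
pos 35 'a': at 2 ·f
pos 36 'c': at 3  → match P0@[34:36],P5@[35:36]
pos 37 'd': at 4 ·f
pos 38 'b': at 5
pos 39 'c': at 6
pos 40 'a': at 7  → match P1@[36:40]
pos 41 'c': at 3 ·f  → match P0@[39:41],P5@[40:41]
pos 42 'c': at 1 ·f
pos 43 'd': at 4
pos 44 'a': at 8 ·f
pos 45 'b': at 10 ·f
pos 46 'd': at 11
pos 47 'd': at 12
pos 48 'b': at 13
pos 49 'a': at 14
pos 50 'c': at 15  → match P3@[45:50],P5@[49:50]
pos 51 'b': at 10 ·f
pos 52 'c': at 1 ·f
pos 53 'a': at 2
pos 54 'b': at 10 ·f
pos 55 'd': at 11
pos 56 'd': at 12
pos 57 'b': at 13
pos 58 'a': at 14
pos 59 'c': at 15  → match P3@[54:59],P5@[58:59]
pos 60 'c': at 1 ·f
pos 61 'd': at 4
pos 62 'b': at 5
pos 63 'c': at 6
pos 64 'a': at 7  → match P1@[60:64]
pos 65 'b': at 10 ·f
pos 66 'a': at 8 ·f
pos 67 'a': at 16
pos 68 'd': at 17  → match P2@[67:68],P4@[66:68]
pos 69 'd': at 0 ·f
pos 70 'c': at 1
pos 71 'a': at 2
pos 72 'c': at 3  → match P0@[70:72],P5@[71:72]

Matches: [[3,0],[3,5],[6,0],[6,5],[13,3],[13,5],[16,0],[16,5],[18,2],[20,5],[26,3],[26,5],[34,3],[34,5],[36,0],[36,5],[40,1],[41,0],[41,5],[50,3],[50,5],[59,3],[59,5],[64,1],[68,2],[68,4],[72,0],[72,5]]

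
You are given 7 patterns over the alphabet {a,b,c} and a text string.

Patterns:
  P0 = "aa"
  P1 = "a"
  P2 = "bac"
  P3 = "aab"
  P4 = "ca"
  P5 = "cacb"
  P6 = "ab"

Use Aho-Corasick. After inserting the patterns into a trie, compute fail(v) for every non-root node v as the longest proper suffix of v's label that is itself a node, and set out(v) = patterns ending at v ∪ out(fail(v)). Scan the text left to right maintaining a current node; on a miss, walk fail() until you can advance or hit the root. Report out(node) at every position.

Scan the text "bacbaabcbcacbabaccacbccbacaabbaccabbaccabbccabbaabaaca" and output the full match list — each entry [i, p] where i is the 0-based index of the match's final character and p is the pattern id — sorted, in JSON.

Construct AC machine:
Trie (insert patterns):
  0='ε' goto a→1 b→3 c→7
  1='a' goto a→2 b→11  ←P1
  2='aa' goto b→6  ←P0
  3='b' goto a→4
  4='ba' goto c→5
  5='bac' goto ·  ←P2
  6='aab' goto ·  ←P3
  7='c' goto a→8
  8='ca' goto c→9  ←P4
  9='cac' goto b→10
  10='cacb' goto ·  ←P5
  11='ab' goto ·  ←P6

BFS fail/out derivation:
  fail(1) 'a': from fail(0)=0 chase 'a': 0 ⇒ 0;  out={1}∪out(0)={1}
  fail(3) 'b': from fail(0)=0 chase 'b': 0 ⇒ 0;  out=∅∪out(0)=∅
  fail(7) 'c': from fail(0)=0 chase 'c': 0 ⇒ 0;  out=∅∪out(0)=∅
  fail(2) 'aa': from fail(1)=0 chase 'a': 0 ⇒ 1;  out={0}∪out(1)={0,1}
  fail(4) 'ba': from fail(3)=0 chase 'a': 0 ⇒ 1;  out=∅∪out(1)={1}
  fail(8) 'ca': from fail(7)=0 chase 'a': 0 ⇒ 1;  out={4}∪out(1)={1,4}
  fail(11) 'ab': from fail(1)=0 chase 'b': 0 ⇒ 3;  out={6}∪out(3)={6}
  fail(5) 'bac': from fail(4)=1 chase 'c': 1→0 ⇒ 7;  out={2}∪out(7)={2}
  fail(6) 'aab': from fail(2)=1 chase 'b': 1 ⇒ 11;  out={3}∪out(11)={3,6}
  fail(9) 'cac': from fail(8)=1 chase 'c': 1→0 ⇒ 7;  out=∅∪out(7)=∅
  fail(10) 'cacb': from fail(9)=7 chase 'b': 7→0 ⇒ 3;  out={5}∪out(3)={5}

Run:
[0] read 'b'  n0⇒n3
[1] read 'a'  n3⇒n4  emit P1@[1:1]
[2] read 'c'  n4⇒n5  emit P2@[0:2]
[3] read 'b'  n5⇒n3 (fail-walked)
[4] read 'a'  n3⇒n4  emit P1@[4:4]
[5] read 'a'  n4⇒n2 (fail-walked)  emit P0@[4:5],P1@[5:5]
[6] read 'b'  n2⇒n6  emit P3@[4:6],P6@[5:6]
[7] read 'c'  n6⇒n7 (fail-walked)
[8] read 'b'  n7⇒n3 (fail-walked)
[9] read 'c'  n3⇒n7 (fail-walked)
[10] read 'a'  n7⇒n8  emit P1@[10:10],P4@[9:10]
[11] read 'c'  n8⇒n9
[12] read 'b'  n9⇒n10  emit P5@[9:12]
[13] read 'a'  n10⇒n4 (fail-walked)  emit P1@[13:13]
[14] read 'b'  n4⇒n11 (fail-walked)  emit P6@[13:14]
[15] read 'a'  n11⇒n4 (fail-walked)  emit P1@[15:15]
[16] read 'c'  n4⇒n5  emit P2@[14:16]
[17] read 'c'  n5⇒n7 (fail-walked)
[18] read 'a'  n7⇒n8  emit P1@[18:18],P4@[17:18]
[19] read 'c'  n8⇒n9
[20] read 'b'  n9⇒n10  emit P5@[17:20]
[21] read 'c'  n10⇒n7 (fail-walked)
[22] read 'c'  n7⇒n7 (fail-walked)
[23] read 'b'  n7⇒n3 (fail-walked)
[24] read 'a'  n3⇒n4  emit P1@[24:24]
[25] read 'c'  n4⇒n5  emit P2@[23:25]
[26] read 'a'  n5⇒n8 (fail-walked)  emit P1@[26:26],P4@[25:26]
[27] read 'a'  n8⇒n2 (fail-walked)  emit P0@[26:27],P1@[27:27]
[28] read 'b'  n2⇒n6  emit P3@[26:28],P6@[27:28]
[29] read 'b'  n6⇒n3 (fail-walked)
[30] read 'a'  n3⇒n4  emit P1@[30:30]
[31] read 'c'  n4⇒n5  emit P2@[29:31]
[32] read 'c'  n5⇒n7 (fail-walked)
[33] read 'a'  n7⇒n8  emit P1@[33:33],P4@[32:33]
[34] read 'b'  n8⇒n11 (fail-walked)  emit P6@[33:34]
[35] read 'b'  n11⇒n3 (fail-walked)
[36] read 'a'  n3⇒n4  emit P1@[36:36]
[37] read 'c'  n4⇒n5  emit P2@[35:37]
[38] read 'c'  n5⇒n7 (fail-walked)
[39] read 'a'  n7⇒n8  emit P1@[39:39],P4@[38:39]
[40] read 'b'  n8⇒n11 (fail-walked)  emit P6@[39:40]
[41] read 'b'  n11⇒n3 (fail-walked)
[42] read 'c'  n3⇒n7 (fail-walked)
[43] read 'c'  n7⇒n7 (fail-walked)
[44] read 'a'  n7⇒n8  emit P1@[44:44],P4@[43:44]
[45] read 'b'  n8⇒n11 (fail-walked)  emit P6@[44:45]
[46] read 'b'  n11⇒n3 (fail-walked)
[47] read 'a'  n3⇒n4  emit P1@[47:47]
[48] read 'a'  n4⇒n2 (fail-walked)  emit P0@[47:48],P1@[48:48]
[49] read 'b'  n2⇒n6  emit P3@[47:49],P6@[48:49]
[50] read 'a'  n6⇒n4 (fail-walked)  emit P1@[50:50]
[51] read 'a'  n4⇒n2 (fail-walked)  emit P0@[50:51],P1@[51:51]
[52] read 'c'  n2⇒n7 (fail-walked)
[53] read 'a'  n7⇒n8  emit P1@[53:53],P4@[52:53]

Result: [[1,1],[2,2],[4,1],[5,0],[5,1],[6,3],[6,6],[10,1],[10,4],[12,5],[13,1],[14,6],[15,1],[16,2],[18,1],[18,4],[20,5],[24,1],[25,2],[26,1],[26,4],[27,0],[27,1],[28,3],[28,6],[30,1],[31,2],[33,1],[33,4],[34,6],[36,1],[37,2],[39,1],[39,4],[40,6],[44,1],[44,4],[45,6],[47,1],[48,0],[48,1],[49,3],[49,6],[50,1],[51,0],[51,1],[53,1],[53,4]]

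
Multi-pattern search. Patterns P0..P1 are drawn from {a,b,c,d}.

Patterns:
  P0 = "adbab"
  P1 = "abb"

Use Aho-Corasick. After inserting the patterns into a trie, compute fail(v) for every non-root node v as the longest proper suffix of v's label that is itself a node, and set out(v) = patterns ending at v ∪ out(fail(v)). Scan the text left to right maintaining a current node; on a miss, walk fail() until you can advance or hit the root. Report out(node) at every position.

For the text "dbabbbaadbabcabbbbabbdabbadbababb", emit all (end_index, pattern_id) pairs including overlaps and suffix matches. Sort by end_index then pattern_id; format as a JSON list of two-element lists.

Build:
Trie (insert patterns):
  n0 'ε': a→1
  n1 'a': b→6 d→2
  n2 'ad': b→3
  n3 'adb': a→4
  n4 'adba': b→5
  n5 'adbab': ·  [P0 ends]
  n6 'ab': b→7
  n7 'abb': ·  [P1 ends]

Failure links (BFS by depth):
  n1('a'): parent n0 fail=0; on 'a' 0 → fail=0;  out ∅∪∅=∅
  n2('ad'): parent n1 fail=0; on 'd' 0 → fail=0;  out ∅∪∅=∅
  n6('ab'): parent n1 fail=0; on 'b' 0 → fail=0;  out ∅∪∅=∅
  n3('adb'): parent n2 fail=0; on 'b' 0 → fail=0;  out ∅∪∅=∅
  n7('abb'): parent n6 fail=0; on 'b' 0 → fail=0;  out {1}∪∅={1}
  n4('adba'): parent n3 fail=0; on 'a' 0 → fail=1;  out ∅∪∅=∅
  n5('adbab'): parent n4 fail=1; on 'b' 1 → fail=6;  out {0}∪∅={0}

Run:
i=0 'd': node 0→0
i=1 'b': node 0→0
i=2 'a': node 0→1
i=3 'b': node 1→6
i=4 'b': node 6→7  emit P1@[2:4]
i=5 'b': node 7→0 (fail-walked)
i=6 'a': node 0→1
i=7 'a': node 1→1 (fail-walked)
i=8 'd': node 1→2
i=9 'b': node 2→3
i=10 'a': node 3→4
i=11 'b': node 4→5  emit P0@[7:11]
i=12 'c': node 5→0 (fail-walked)
i=13 'a': node 0→1
i=14 'b': node 1→6
i=15 'b': node 6→7  emit P1@[13:15]
i=16 'b': node 7→0 (fail-walked)
i=17 'b': node 0→0
i=18 'a': node 0→1
i=19 'b': node 1→6
i=20 'b': node 6→7  emit P1@[18:20]
i=21 'd': node 7→0 (fail-walked)
i=22 'a': node 0→1
i=23 'b': node 1→6
i=24 'b': node 6→7  emit P1@[22:24]
i=25 'a': node 7→1 (fail-walked)
i=26 'd': node 1→2
i=27 'b': node 2→3
i=28 'a': node 3→4
i=29 'b': node 4→5  emit P0@[25:29]
i=30 'a': node 5→1 (fail-walked)
i=31 'b': node 1→6
i=32 'b': node 6→7  emit P1@[30:32]

All matches (sorted): [[4,1],[11,0],[15,1],[20,1],[24,1],[29,0],[32,1]]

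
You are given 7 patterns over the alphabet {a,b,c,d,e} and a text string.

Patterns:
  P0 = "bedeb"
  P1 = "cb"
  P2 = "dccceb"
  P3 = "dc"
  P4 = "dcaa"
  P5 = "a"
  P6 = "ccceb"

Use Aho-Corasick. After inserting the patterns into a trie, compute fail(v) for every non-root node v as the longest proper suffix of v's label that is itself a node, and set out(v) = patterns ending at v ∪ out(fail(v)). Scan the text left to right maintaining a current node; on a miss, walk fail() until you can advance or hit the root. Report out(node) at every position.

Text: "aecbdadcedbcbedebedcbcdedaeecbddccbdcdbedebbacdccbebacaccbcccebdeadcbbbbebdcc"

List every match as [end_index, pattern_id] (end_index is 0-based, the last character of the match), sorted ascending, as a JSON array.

Build automaton:
Trie (insert patterns):
  n0 'ε': a→16 b→1 c→6 d→8
  n1 'b': e→2
  n2 'be': d→3
  n3 'bed': e→4
  n4 'bede': b→5
  n5 'bedeb': ·  ←P0
  n6 'c': b→7 c→17
  n7 'cb': ·  ←P1
  n8 'd': c→9
  n9 'dc': a→14 c→10  ←P3
  n10 'dcc': c→11
  n11 'dccc': e→12
  n12 'dccce': b→13
  n13 'dccceb': ·  ←P2
  n14 'dca': a→15
  n15 'dcaa': ·  ←P4
  n16 'a': ·  ←P5
  n17 'cc': c→18
  n18 'ccc': e→19
  n19 'ccce': b→20
  n20 'ccceb': ·  ←P6

BFS fail/out derivation:
  fail(1) 'b': from fail(0)=0 chase 'b': 0 ⇒ 0;  out=∅∪out(0)=∅
  fail(6) 'c': from fail(0)=0 chase 'c': 0 ⇒ 0;  out=∅∪out(0)=∅
  fail(8) 'd': from fail(0)=0 chase 'd': 0 ⇒ 0;  out=∅∪out(0)=∅
  fail(16) 'a': from fail(0)=0 chase 'a': 0 ⇒ 0;  out={5}∪out(0)={5}
  fail(2) 'be': from fail(1)=0 chase 'e': 0 ⇒ 0;  out=∅∪out(0)=∅
  fail(7) 'cb': from fail(6)=0 chase 'b': 0 ⇒ 1;  out={1}∪out(1)={1}
  fail(9) 'dc': from fail(8)=0 chase 'c': 0 ⇒ 6;  out={3}∪out(6)={3}
  fail(17) 'cc': from fail(6)=0 chase 'c': 0 ⇒ 6;  out=∅∪out(6)=∅
  fail(3) 'bed': from fail(2)=0 chase 'd': 0 ⇒ 8;  out=∅∪out(8)=∅
  fail(10) 'dcc': from fail(9)=6 chase 'c': 6 ⇒ 17;  out=∅∪out(17)=∅
  fail(14) 'dca': from fail(9)=6 chase 'a': 6→0 ⇒ 16;  out=∅∪out(16)={5}
  fail(18) 'ccc': from fail(17)=6 chase 'c': 6 ⇒ 17;  out=∅∪out(17)=∅
  fail(4) 'bede': from fail(3)=8 chase 'e': 8→0 ⇒ 0;  out=∅∪out(0)=∅
  fail(11) 'dccc': from fail(10)=17 chase 'c': 17 ⇒ 18;  out=∅∪out(18)=∅
  fail(15) 'dcaa': from fail(14)=16 chase 'a': 16→0 ⇒ 16;  out={4}∪out(16)={4,5}
  fail(19) 'ccce': from fail(18)=17 chase 'e': 17→6→0 ⇒ 0;  out=∅∪out(0)=∅
  fail(5) 'bedeb': from fail(4)=0 chase 'b': 0 ⇒ 1;  out={0}∪out(1)={0}
  fail(12) 'dccce': from fail(11)=18 chase 'e': 18 ⇒ 19;  out=∅∪out(19)=∅
  fail(20) 'ccceb': from fail(19)=0 chase 'b': 0 ⇒ 1;  out={6}∪out(1)={6}
  fail(13) 'dccceb': from fail(12)=19 chase 'b': 19 ⇒ 20;  out={2}∪out(20)={2,6}

Scan:
[0] read 'a'  n0⇒n16  ** P5@[0:0]
[1] read 'e'  n16⇒n0 (fail-walked)
[2] read 'c'  n0⇒n6
[3] read 'b'  n6⇒n7  ** P1@[2:3]
[4] read 'd'  n7⇒n8 (fail-walked)
[5] read 'a'  n8⇒n16 (fail-walked)  ** P5@[5:5]
[6] read 'd'  n16⇒n8 (fail-walked)
[7] read 'c'  n8⇒n9  ** P3@[6:7]
[8] read 'e'  n9⇒n0 (fail-walked)
[9] read 'd'  n0⇒n8
[10] read 'b'  n8⇒n1 (fail-walked)
[11] read 'c'  n1⇒n6 (fail-walked)
[12] read 'b'  n6⇒n7  ** P1@[11:12]
[13] read 'e'  n7⇒n2 (fail-walked)
[14] read 'd'  n2⇒n3
[15] read 'e'  n3⇒n4
[16] read 'b'  n4⇒n5  ** P0@[12:16]
[17] read 'e'  n5⇒n2 (fail-walked)
[18] read 'd'  n2⇒n3
[19] read 'c'  n3⇒n9 (fail-walked)  ** P3@[18:19]
[20] read 'b'  n9⇒n7 (fail-walked)  ** P1@[19:20]
[21] read 'c'  n7⇒n6 (fail-walked)
[22] read 'd'  n6⇒n8 (fail-walked)
[23] read 'e'  n8⇒n0 (fail-walked)
[24] read 'd'  n0⇒n8
[25] read 'a'  n8⇒n16 (fail-walked)  ** P5@[25:25]
[26] read 'e'  n16⇒n0 (fail-walked)
[27] read 'e'  n0⇒n0
[28] read 'c'  n0⇒n6
[29] read 'b'  n6⇒n7  ** P1@[28:29]
[30] read 'd'  n7⇒n8 (fail-walked)
[31] read 'd'  n8⇒n8 (fail-walked)
[32] read 'c'  n8⇒n9  ** P3@[31:32]
[33] read 'c'  n9⇒n10
[34] read 'b'  n10⇒n7 (fail-walked)  ** P1@[33:34]
[35] read 'd'  n7⇒n8 (fail-walked)
[36] read 'c'  n8⇒n9  ** P3@[35:36]
[37] read 'd'  n9⇒n8 (fail-walked)
[38] read 'b'  n8⇒n1 (fail-walked)
[39] read 'e'  n1⇒n2
[40] read 'd'  n2⇒n3
[41] read 'e'  n3⇒n4
[42] read 'b'  n4⇒n5  ** P0@[38:42]
[43] read 'b'  n5⇒n1 (fail-walked)
[44] read 'a'  n1⇒n16 (fail-walked)  ** P5@[44:44]
[45] read 'c'  n16⇒n6 (fail-walked)
[46] read 'd'  n6⇒n8 (fail-walked)
[47] read 'c'  n8⇒n9  ** P3@[46:47]
[48] read 'c'  n9⇒n10
[49] read 'b'  n10⇒n7 (fail-walked)  ** P1@[48:49]
[50] read 'e'  n7⇒n2 (fail-walked)
[51] read 'b'  n2⇒n1 (fail-walked)
[52] read 'a'  n1⇒n16 (fail-walked)  ** P5@[52:52]
[53] read 'c'  n16⇒n6 (fail-walked)
[54] read 'a'  n6⇒n16 (fail-walked)  ** P5@[54:54]
[55] read 'c'  n16⇒n6 (fail-walked)
[56] read 'c'  n6⇒n17
[57] read 'b'  n17⇒n7 (fail-walked)  ** P1@[56:57]
[58] read 'c'  n7⇒n6 (fail-walked)
[59] read 'c'  n6⇒n17
[60] read 'c'  n17⇒n18
[61] read 'e'  n18⇒n19
[62] read 'b'  n19⇒n20  ** P6@[58:62]
[63] read 'd'  n20⇒n8 (fail-walked)
[64] read 'e'  n8⇒n0 (fail-walked)
[65] read 'a'  n0⇒n16  ** P5@[65:65]
[66] read 'd'  n16⇒n8 (fail-walked)
[67] read 'c'  n8⇒n9  ** P3@[66:67]
[68] read 'b'  n9⇒n7 (fail-walked)  ** P1@[67:68]
[69] read 'b'  n7⇒n1 (fail-walked)
[70] read 'b'  n1⇒n1 (fail-walked)
[71] read 'b'  n1⇒n1 (fail-walked)
[72] read 'e'  n1⇒n2
[73] read 'b'  n2⇒n1 (fail-walked)
[74] read 'd'  n1⇒n8 (fail-walked)
[75] read 'c'  n8⇒n9  ** P3@[74:75]
[76] read 'c'  n9⇒n10

All matches (sorted): [[0,5],[3,1],[5,5],[7,3],[12,1],[16,0],[19,3],[20,1],[25,5],[29,1],[32,3],[34,1],[36,3],[42,0],[44,5],[47,3],[49,1],[52,5],[54,5],[57,1],[62,6],[65,5],[67,3],[68,1],[75,3]]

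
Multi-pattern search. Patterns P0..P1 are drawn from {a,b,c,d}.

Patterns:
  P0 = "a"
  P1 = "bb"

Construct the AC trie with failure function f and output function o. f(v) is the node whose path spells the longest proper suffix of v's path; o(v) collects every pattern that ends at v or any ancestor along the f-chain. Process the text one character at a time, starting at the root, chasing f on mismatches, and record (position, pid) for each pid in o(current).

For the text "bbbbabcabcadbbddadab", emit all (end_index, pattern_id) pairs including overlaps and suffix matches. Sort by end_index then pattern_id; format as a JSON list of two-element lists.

Construct AC machine:
Trie (insert patterns):
  n0 'ε': a→1 b→2
  n1 'a': ·  ←P0
  n2 'b': b→3
  n3 'bb': ·  ←P1

Failure links (BFS by depth):
  fail(1) 'a': from fail(0)=0 chase 'a': 0 ⇒ 0;  out={0}∪out(0)={0}
  fail(2) 'b': from fail(0)=0 chase 'b': 0 ⇒ 0;  out=∅∪out(0)=∅
  fail(3) 'bb': from fail(2)=0 chase 'b': 0 ⇒ 2;  out={1}∪out(2)={1}

Run:
[0] read 'b'  n0⇒n2
[1] read 'b'  n2⇒n3  ** P1@[0:1]
[2] read 'b'  n3⇒n3 (via fail)  ** P1@[1:2]
[3] read 'b'  n3⇒n3 (via fail)  ** P1@[2:3]
[4] read 'a'  n3⇒n1 (via fail)  ** P0@[4:4]
[5] read 'b'  n1⇒n2 (via fail)
[6] read 'c'  n2⇒n0 (via fail)
[7] read 'a'  n0⇒n1  ** P0@[7:7]
[8] read 'b'  n1⇒n2 (via fail)
[9] read 'c'  n2⇒n0 (via fail)
[10] read 'a'  n0⇒n1  ** P0@[10:10]
[11] read 'd'  n1⇒n0 (via fail)
[12] read 'b'  n0⇒n2
[13] read 'b'  n2⇒n3  ** P1@[12:13]
[14] read 'd'  n3⇒n0 (via fail)
[15] read 'd'  n0⇒n0
[16] read 'a'  n0⇒n1  ** P0@[16:16]
[17] read 'd'  n1⇒n0 (via fail)
[18] read 'a'  n0⇒n1  ** P0@[18:18]
[19] read 'b'  n1⇒n2 (via fail)

Result: [[1,1],[2,1],[3,1],[4,0],[7,0],[10,0],[13,1],[16,0],[18,0]]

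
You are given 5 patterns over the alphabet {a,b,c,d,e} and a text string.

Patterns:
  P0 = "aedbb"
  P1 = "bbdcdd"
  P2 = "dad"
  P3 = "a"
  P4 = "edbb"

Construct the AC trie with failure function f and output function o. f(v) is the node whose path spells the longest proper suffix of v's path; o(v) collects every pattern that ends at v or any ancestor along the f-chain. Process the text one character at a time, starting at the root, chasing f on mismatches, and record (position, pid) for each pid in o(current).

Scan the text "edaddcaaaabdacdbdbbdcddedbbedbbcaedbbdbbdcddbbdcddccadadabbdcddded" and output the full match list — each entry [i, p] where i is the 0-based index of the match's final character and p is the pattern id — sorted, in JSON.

Build automaton:
Trie (insert patterns):
  n0 'ε': a→1 b→6 d→12 e→15
  n1 'a': e→2  ←P3
  n2 'ae': d→3
  n3 'aed': b→4
  n4 'aedb': b→5
  n5 'aedbb': ·  ←P0
  n6 'b': b→7
  n7 'bb': d→8
  n8 'bbd': c→9
  n9 'bbdc': d→10
  n10 'bbdcd': d→11
  n11 'bbdcdd': ·  ←P1
  n12 'd': a→13
  n13 'da': d→14
  n14 'dad': ·  ←P2
  n15 'e': d→16
  n16 'ed': b→17
  n17 'edb': b→18
  n18 'edbb': ·  ←P4

Failure links (BFS by depth):
  n1('a'): parent n0 fail=0; on 'a' 0 → fail=0;  out {3}∪∅={3}
  n6('b'): parent n0 fail=0; on 'b' 0 → fail=0;  out ∅∪∅=∅
  n12('d'): parent n0 fail=0; on 'd' 0 → fail=0;  out ∅∪∅=∅
  n15('e'): parent n0 fail=0; on 'e' 0 → fail=0;  out ∅∪∅=∅
  n2('ae'): parent n1 fail=0; on 'e' 0 → fail=15;  out ∅∪∅=∅
  n7('bb'): parent n6 fail=0; on 'b' 0 → fail=6;  out ∅∪∅=∅
  n13('da'): parent n12 fail=0; on 'a' 0 → fail=1;  out ∅∪{3}={3}
  n16('ed'): parent n15 fail=0; on 'd' 0 → fail=12;  out ∅∪∅=∅
  n3('aed'): parent n2 fail=15; on 'd' 15 → fail=16;  out ∅∪∅=∅
  n8('bbd'): parent n7 fail=6; on 'd' 6→0 → fail=12;  out ∅∪∅=∅
  n14('dad'): parent n13 fail=1; on 'd' 1→0 → fail=12;  out {2}∪∅={2}
  n17('edb'): parent n16 fail=12; on 'b' 12→0 → fail=6;  out ∅∪∅=∅
  n4('aedb'): parent n3 fail=16; on 'b' 16 → fail=17;  out ∅∪∅=∅
  n9('bbdc'): parent n8 fail=12; on 'c' 12→0 → fail=0;  out ∅∪∅=∅
  n18('edbb'): parent n17 fail=6; on 'b' 6 → fail=7;  out {4}∪∅={4}
  n5('aedbb'): parent n4 fail=17; on 'b' 17 → fail=18;  out {0}∪{4}={0,4}
  n10('bbdcd'): parent n9 fail=0; on 'd' 0 → fail=12;  out ∅∪∅=∅
  n11('bbdcdd'): parent n10 fail=12; on 'd' 12→0 → fail=12;  out {1}∪∅={1}

Run:
pos 0 'e': at 15
pos 1 'd': at 16
pos 2 'a': at 13 (fail-walked)  ** P3@[2:2]
pos 3 'd': at 14  ** P2@[1:3]
pos 4 'd': at 12 (fail-walked)
pos 5 'c': at 0 (fail-walked)
pos 6 'a': at 1  ** P3@[6:6]
pos 7 'a': at 1 (fail-walked)  ** P3@[7:7]
pos 8 'a': at 1 (fail-walked)  ** P3@[8:8]
pos 9 'a': at 1 (fail-walked)  ** P3@[9:9]
pos 10 'b': at 6 (fail-walked)
pos 11 'd': at 12 (fail-walked)
pos 12 'a': at 13  ** P3@[12:12]
pos 13 'c': at 0 (fail-walked)
pos 14 'd': at 12
pos 15 'b': at 6 (fail-walked)
pos 16 'd': at 12 (fail-walked)
pos 17 'b': at 6 (fail-walked)
pos 18 'b': at 7
pos 19 'd': at 8
pos 20 'c': at 9
pos 21 'd': at 10
pos 22 'd': at 11  ** P1@[17:22]
pos 23 'e': at 15 (fail-walked)
pos 24 'd': at 16
pos 25 'b': at 17
pos 26 'b': at 18  ** P4@[23:26]
pos 27 'e': at 15 (fail-walked)
pos 28 'd': at 16
pos 29 'b': at 17
pos 30 'b': at 18  ** P4@[27:30]
pos 31 'c': at 0 (fail-walked)
pos 32 'a': at 1  ** P3@[32:32]
pos 33 'e': at 2
pos 34 'd': at 3
pos 35 'b': at 4
pos 36 'b': at 5  ** P0@[32:36],P4@[33:36]
pos 37 'd': at 8 (fail-walked)
pos 38 'b': at 6 (fail-walked)
pos 39 'b': at 7
pos 40 'd': at 8
pos 41 'c': at 9
pos 42 'd': at 10
pos 43 'd': at 11  ** P1@[38:43]
pos 44 'b': at 6 (fail-walked)
pos 45 'b': at 7
pos 46 'd': at 8
pos 47 'c': at 9
pos 48 'd': at 10
pos 49 'd': at 11  ** P1@[44:49]
pos 50 'c': at 0 (fail-walked)
pos 51 'c': at 0
pos 52 'a': at 1  ** P3@[52:52]
pos 53 'd': at 12 (fail-walked)
pos 54 'a': at 13  ** P3@[54:54]
pos 55 'd': at 14  ** P2@[53:55]
pos 56 'a': at 13 (fail-walked)  ** P3@[56:56]
pos 57 'b': at 6 (fail-walked)
pos 58 'b': at 7
pos 59 'd': at 8
pos 60 'c': at 9
pos 61 'd': at 10
pos 62 'd': at 11  ** P1@[57:62]
pos 63 'd': at 12 (fail-walked)
pos 64 'e': at 15 (fail-walked)
pos 65 'd': at 16

All matches (sorted): [[2,3],[3,2],[6,3],[7,3],[8,3],[9,3],[12,3],[22,1],[26,4],[30,4],[32,3],[36,0],[36,4],[43,1],[49,1],[52,3],[54,3],[55,2],[56,3],[62,1]]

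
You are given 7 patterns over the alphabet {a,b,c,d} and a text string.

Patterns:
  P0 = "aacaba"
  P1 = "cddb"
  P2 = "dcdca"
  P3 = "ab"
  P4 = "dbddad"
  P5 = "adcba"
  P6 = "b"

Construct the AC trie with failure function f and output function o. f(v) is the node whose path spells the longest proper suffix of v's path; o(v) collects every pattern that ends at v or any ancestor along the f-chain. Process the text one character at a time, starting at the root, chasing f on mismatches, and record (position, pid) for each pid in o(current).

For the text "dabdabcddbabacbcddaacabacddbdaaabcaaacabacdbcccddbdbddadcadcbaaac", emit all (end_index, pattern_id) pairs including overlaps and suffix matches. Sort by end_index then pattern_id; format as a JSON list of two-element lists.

Construct AC machine:
Trie (insert patterns):
  n0 'ε': a→1 b→26 c→7 d→11
  n1 'a': a→2 b→16 d→22
  n2 'aa': c→3
  n3 'aac': a→4
  n4 'aaca': b→5
  n5 'aacab': a→6
  n6 'aacaba': ·  [P0 ends]
  n7 'c': d→8
  n8 'cd': d→9
  n9 'cdd': b→10
  n10 'cddb': ·  [P1 ends]
  n11 'd': b→17 c→12
  n12 'dc': d→13
  n13 'dcd': c→14
  n14 'dcdc': a→15
  n15 'dcdca': ·  [P2 ends]
  n16 'ab': ·  [P3 ends]
  n17 'db': d→18
  n18 'dbd': d→19
  n19 'dbdd': a→20
  n20 'dbdda': d→21
  n21 'dbddad': ·  [P4 ends]
  n22 'ad': c→23
  n23 'adc': b→24
  n24 'adcb': a→25
  n25 'adcba': ·  [P5 ends]
  n26 'b': ·  [P6 ends]

Failure links (BFS by depth):
  n1('a'): parent n0 fail=0; on 'a' 0 → fail=0;  out ∅∪∅=∅
  n7('c'): parent n0 fail=0; on 'c' 0 → fail=0;  out ∅∪∅=∅
  n11('d'): parent n0 fail=0; on 'd' 0 → fail=0;  out ∅∪∅=∅
  n26('b'): parent n0 fail=0; on 'b' 0 → fail=0;  out {6}∪∅={6}
  n2('aa'): parent n1 fail=0; on 'a' 0 → fail=1;  out ∅∪∅=∅
  n8('cd'): parent n7 fail=0; on 'd' 0 → fail=11;  out ∅∪∅=∅
  n12('dc'): parent n11 fail=0; on 'c' 0 → fail=7;  out ∅∪∅=∅
  n16('ab'): parent n1 fail=0; on 'b' 0 → fail=26;  out {3}∪{6}={3,6}
  n17('db'): parent n11 fail=0; on 'b' 0 → fail=26;  out ∅∪{6}={6}
  n22('ad'): parent n1 fail=0; on 'd' 0 → fail=11;  out ∅∪∅=∅
  n3('aac'): parent n2 fail=1; on 'c' 1→0 → fail=7;  out ∅∪∅=∅
  n9('cdd'): parent n8 fail=11; on 'd' 11→0 → fail=11;  out ∅∪∅=∅
  n13('dcd'): parent n12 fail=7; on 'd' 7 → fail=8;  out ∅∪∅=∅
  n18('dbd'): parent n17 fail=26; on 'd' 26→0 → fail=11;  out ∅∪∅=∅
  n23('adc'): parent n22 fail=11; on 'c' 11 → fail=12;  out ∅∪∅=∅
  n4('aaca'): parent n3 fail=7; on 'a' 7→0 → fail=1;  out ∅∪∅=∅
  n10('cddb'): parent n9 fail=11; on 'b' 11 → fail=17;  out {1}∪{6}={1,6}
  n14('dcdc'): parent n13 fail=8; on 'c' 8→11 → fail=12;  out ∅∪∅=∅
  n19('dbdd'): parent n18 fail=11; on 'd' 11→0 → fail=11;  out ∅∪∅=∅
  n24('adcb'): parent n23 fail=12; on 'b' 12→7→0 → fail=26;  out ∅∪{6}={6}
  n5('aacab'): parent n4 fail=1; on 'b' 1 → fail=16;  out ∅∪{3,6}={3,6}
  n15('dcdca'): parent n14 fail=12; on 'a' 12→7→0 → fail=1;  out {2}∪∅={2}
  n20('dbdda'): parent n19 fail=11; on 'a' 11→0 → fail=1;  out ∅∪∅=∅
  n25('adcba'): parent n24 fail=26; on 'a' 26→0 → fail=1;  out {5}∪∅={5}
  n6('aacaba'): parent n5 fail=16; on 'a' 16→26→0 → fail=1;  out {0}∪∅={0}
  n21('dbddad'): parent n20 fail=1; on 'd' 1 → fail=22;  out {4}∪∅={4}

Run:
pos 0 'd': at 11
pos 1 'a': at 1 (fail-walked)
pos 2 'b': at 16  ** P3@[1:2],P6@[2:2]
pos 3 'd': at 11 (fail-walked)
pos 4 'a': at 1 (fail-walked)
pos 5 'b': at 16  ** P3@[4:5],P6@[5:5]
pos 6 'c': at 7 (fail-walked)
pos 7 'd': at 8
pos 8 'd': at 9
pos 9 'b': at 10  ** P1@[6:9],P6@[9:9]
pos 10 'a': at 1 (fail-walked)
pos 11 'b': at 16  ** P3@[10:11],P6@[11:11]
pos 12 'a': at 1 (fail-walked)
pos 13 'c': at 7 (fail-walked)
pos 14 'b': at 26 (fail-walked)  ** P6@[14:14]
pos 15 'c': at 7 (fail-walked)
pos 16 'd': at 8
pos 17 'd': at 9
pos 18 'a': at 1 (fail-walked)
pos 19 'a': at 2
pos 20 'c': at 3
pos 21 'a': at 4
pos 22 'b': at 5  ** P3@[21:22],P6@[22:22]
pos 23 'a': at 6  ** P0@[18:23]
pos 24 'c': at 7 (fail-walked)
pos 25 'd': at 8
pos 26 'd': at 9
pos 27 'b': at 10  ** P1@[24:27],P6@[27:27]
pos 28 'd': at 18 (fail-walked)
pos 29 'a': at 1 (fail-walked)
pos 30 'a': at 2
pos 31 'a': at 2 (fail-walked)
pos 32 'b': at 16 (fail-walked)  ** P3@[31:32],P6@[32:32]
pos 33 'c': at 7 (fail-walked)
pos 34 'a': at 1 (fail-walked)
pos 35 'a': at 2
pos 36 'a': at 2 (fail-walked)
pos 37 'c': at 3
pos 38 'a': at 4
pos 39 'b': at 5  ** P3@[38:39],P6@[39:39]
pos 40 'a': at 6  ** P0@[35:40]
pos 41 'c': at 7 (fail-walked)
pos 42 'd': at 8
pos 43 'b': at 17 (fail-walked)  ** P6@[43:43]
pos 44 'c': at 7 (fail-walked)
pos 45 'c': at 7 (fail-walked)
pos 46 'c': at 7 (fail-walked)
pos 47 'd': at 8
pos 48 'd': at 9
pos 49 'b': at 10  ** P1@[46:49],P6@[49:49]
pos 50 'd': at 18 (fail-walked)
pos 51 'b': at 17 (fail-walked)  ** P6@[51:51]
pos 52 'd': at 18
pos 53 'd': at 19
pos 54 'a': at 20
pos 55 'd': at 21  ** P4@[50:55]
pos 56 'c': at 23 (fail-walked)
pos 57 'a': at 1 (fail-walked)
pos 58 'd': at 22
pos 59 'c': at 23
pos 60 'b': at 24  ** P6@[60:60]
pos 61 'a': at 25  ** P5@[57:61]
pos 62 'a': at 2 (fail-walked)
pos 63 'a': at 2 (fail-walked)
pos 64 'c': at 3

Result: [[2,3],[2,6],[5,3],[5,6],[9,1],[9,6],[11,3],[11,6],[14,6],[22,3],[22,6],[23,0],[27,1],[27,6],[32,3],[32,6],[39,3],[39,6],[40,0],[43,6],[49,1],[49,6],[51,6],[55,4],[60,6],[61,5]]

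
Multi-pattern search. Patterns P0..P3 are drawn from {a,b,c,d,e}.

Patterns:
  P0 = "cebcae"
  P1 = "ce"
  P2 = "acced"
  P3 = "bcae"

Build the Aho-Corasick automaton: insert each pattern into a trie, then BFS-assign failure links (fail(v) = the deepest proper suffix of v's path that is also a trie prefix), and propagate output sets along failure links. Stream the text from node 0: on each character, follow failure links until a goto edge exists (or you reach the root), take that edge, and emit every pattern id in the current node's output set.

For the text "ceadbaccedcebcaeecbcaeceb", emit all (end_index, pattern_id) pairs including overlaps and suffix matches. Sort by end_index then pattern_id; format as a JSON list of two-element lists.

Construct AC machine:
Trie nodes:
  n0 'ε': a→7 b→12 c→1
  n1 'c': e→2
  n2 'ce': b→3  ←P1
  n3 'ceb': c→4
  n4 'cebc': a→5
  n5 'cebca': e→6
  n6 'cebcae': ·  ←P0
  n7 'a': c→8
  n8 'ac': c→9
  n9 'acc': e→10
  n10 'acce': d→11
  n11 'acced': ·  ←P2
  n12 'b': c→13
  n13 'bc': a→14
  n14 'bca': e→15
  n15 'bcae': ·  ←P3

Failure links (BFS by depth):
  n1('c'): parent n0 fail=0; on 'c' 0 → fail=0;  out ∅∪∅=∅
  n7('a'): parent n0 fail=0; on 'a' 0 → fail=0;  out ∅∪∅=∅
  n12('b'): parent n0 fail=0; on 'b' 0 → fail=0;  out ∅∪∅=∅
  n2('ce'): parent n1 fail=0; on 'e' 0 → fail=0;  out {1}∪∅={1}
  n8('ac'): parent n7 fail=0; on 'c' 0 → fail=1;  out ∅∪∅=∅
  n13('bc'): parent n12 fail=0; on 'c' 0 → fail=1;  out ∅∪∅=∅
  n3('ceb'): parent n2 fail=0; on 'b' 0 → fail=12;  out ∅∪∅=∅
  n9('acc'): parent n8 fail=1; on 'c' 1→0 → fail=1;  out ∅∪∅=∅
  n14('bca'): parent n13 fail=1; on 'a' 1→0 → fail=7;  out ∅∪∅=∅
  n4('cebc'): parent n3 fail=12; on 'c' 12 → fail=13;  out ∅∪∅=∅
  n10('acce'): parent n9 fail=1; on 'e' 1 → fail=2;  out ∅∪{1}={1}
  n15('bcae'): parent n14 fail=7; on 'e' 7→0 → fail=0;  out {3}∪∅={3}
  n5('cebca'): parent n4 fail=13; on 'a' 13 → fail=14;  out ∅∪∅=∅
  n11('acced'): parent n10 fail=2; on 'd' 2→0 → fail=0;  out {2}∪∅={2}
  n6('cebcae'): parent n5 fail=14; on 'e' 14 → fail=15;  out {0}∪{3}={0,3}

Scan:
[0] read 'c'  n0⇒n1
[1] read 'e'  n1⇒n2  emit P1@[0:1]
[2] read 'a'  n2⇒n7 (fail-walked)
[3] read 'd'  n7⇒n0 (fail-walked)
[4] read 'b'  n0⇒n12
[5] read 'a'  n12⇒n7 (fail-walked)
[6] read 'c'  n7⇒n8
[7] read 'c'  n8⇒n9
[8] read 'e'  n9⇒n10  emit P1@[7:8]
[9] read 'd'  n10⇒n11  emit P2@[5:9]
[10] read 'c'  n11⇒n1 (fail-walked)
[11] read 'e'  n1⇒n2  emit P1@[10:11]
[12] read 'b'  n2⇒n3
[13] read 'c'  n3⇒n4
[14] read 'a'  n4⇒n5
[15] read 'e'  n5⇒n6  emit P0@[10:15],P3@[12:15]
[16] read 'e'  n6⇒n0 (fail-walked)
[17] read 'c'  n0⇒n1
[18] read 'b'  n1⇒n12 (fail-walked)
[19] read 'c'  n12⇒n13
[20] read 'a'  n13⇒n14
[21] read 'e'  n14⇒n15  emit P3@[18:21]
[22] read 'c'  n15⇒n1 (fail-walked)
[23] read 'e'  n1⇒n2  emit P1@[22:23]
[24] read 'b'  n2⇒n3

All matches (sorted): [[1,1],[8,1],[9,2],[11,1],[15,0],[15,3],[21,3],[23,1]]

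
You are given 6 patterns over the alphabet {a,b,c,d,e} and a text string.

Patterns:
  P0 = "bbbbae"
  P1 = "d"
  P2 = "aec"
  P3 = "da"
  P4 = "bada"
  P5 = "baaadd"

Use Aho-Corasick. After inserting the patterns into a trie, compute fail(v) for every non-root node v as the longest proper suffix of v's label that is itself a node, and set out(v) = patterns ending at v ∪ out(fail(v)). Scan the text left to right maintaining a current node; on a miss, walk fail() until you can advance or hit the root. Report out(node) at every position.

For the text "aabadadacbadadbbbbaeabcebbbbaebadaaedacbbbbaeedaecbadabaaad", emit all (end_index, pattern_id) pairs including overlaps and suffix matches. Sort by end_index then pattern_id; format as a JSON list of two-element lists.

Build automaton:
Trie nodes:
  n0 'ε': a→8 b→1 d→7
  n1 'b': a→12 b→2
  n2 'bb': b→3
  n3 'bbb': b→4
  n4 'bbbb': a→5
  n5 'bbbba': e→6
  n6 'bbbbae': ·  ←P0
  n7 'd': a→11  ←P1
  n8 'a': e→9
  n9 'ae': c→10
  n10 'aec': ·  ←P2
  n11 'da': ·  ←P3
  n12 'ba': a→15 d→13
  n13 'bad': a→14
  n14 'bada': ·  ←P4
  n15 'baa': a→16
  n16 'baaa': d→17
  n17 'baaad': d→18
  n18 'baaadd': ·  ←P5

BFS fail/out derivation:
  fail(1) 'b': from fail(0)=0 chase 'b': 0 ⇒ 0;  out=∅∪out(0)=∅
  fail(7) 'd': from fail(0)=0 chase 'd': 0 ⇒ 0;  out={1}∪out(0)={1}
  fail(8) 'a': from fail(0)=0 chase 'a': 0 ⇒ 0;  out=∅∪out(0)=∅
  fail(2) 'bb': from fail(1)=0 chase 'b': 0 ⇒ 1;  out=∅∪out(1)=∅
  fail(9) 'ae': from fail(8)=0 chase 'e': 0 ⇒ 0;  out=∅∪out(0)=∅
  fail(11) 'da': from fail(7)=0 chase 'a': 0 ⇒ 8;  out={3}∪out(8)={3}
  fail(12) 'ba': from fail(1)=0 chase 'a': 0 ⇒ 8;  out=∅∪out(8)=∅
  fail(3) 'bbb': from fail(2)=1 chase 'b': 1 ⇒ 2;  out=∅∪out(2)=∅
  fail(10) 'aec': from fail(9)=0 chase 'c': 0 ⇒ 0;  out={2}∪out(0)={2}
  fail(13) 'bad': from fail(12)=8 chase 'd': 8→0 ⇒ 7;  out=∅∪out(7)={1}
  fail(15) 'baa': from fail(12)=8 chase 'a': 8→0 ⇒ 8;  out=∅∪out(8)=∅
  fail(4) 'bbbb': from fail(3)=2 chase 'b': 2 ⇒ 3;  out=∅∪out(3)=∅
  fail(14) 'bada': from fail(13)=7 chase 'a': 7 ⇒ 11;  out={4}∪out(11)={3,4}
  fail(16) 'baaa': from fail(15)=8 chase 'a': 8→0 ⇒ 8;  out=∅∪out(8)=∅
  fail(5) 'bbbba': from fail(4)=3 chase 'a': 3→2→1 ⇒ 12;  out=∅∪out(12)=∅
  fail(17) 'baaad': from fail(16)=8 chase 'd': 8→0 ⇒ 7;  out=∅∪out(7)={1}
  fail(6) 'bbbbae': from fail(5)=12 chase 'e': 12→8 ⇒ 9;  out={0}∪out(9)={0}
  fail(18) 'baaadd': from fail(17)=7 chase 'd': 7→0 ⇒ 7;  out={5}∪out(7)={1,5}

Scan:
pos 0 'a': at 8
pos 1 'a': at 8 (fail-walked)
pos 2 'b': at 1 (fail-walked)
pos 3 'a': at 12
pos 4 'd': at 13  ** P1@[4:4]
pos 5 'a': at 14  ** P3@[4:5],P4@[2:5]
pos 6 'd': at 7 (fail-walked)  ** P1@[6:6]
pos 7 'a': at 11  ** P3@[6:7]
pos 8 'c': at 0 (fail-walked)
pos 9 'b': at 1
pos 10 'a': at 12
pos 11 'd': at 13  ** P1@[11:11]
pos 12 'a': at 14  ** P3@[11:12],P4@[9:12]
pos 13 'd': at 7 (fail-walked)  ** P1@[13:13]
pos 14 'b': at 1 (fail-walked)
pos 15 'b': at 2
pos 16 'b': at 3
pos 17 'b': at 4
pos 18 'a': at 5
pos 19 'e': at 6  ** P0@[14:19]
pos 20 'a': at 8 (fail-walked)
pos 21 'b': at 1 (fail-walked)
pos 22 'c': at 0 (fail-walked)
pos 23 'e': at 0
pos 24 'b': at 1
pos 25 'b': at 2
pos 26 'b': at 3
pos 27 'b': at 4
pos 28 'a': at 5
pos 29 'e': at 6  ** P0@[24:29]
pos 30 'b': at 1 (fail-walked)
pos 31 'a': at 12
pos 32 'd': at 13  ** P1@[32:32]
pos 33 'a': at 14  ** P3@[32:33],P4@[30:33]
pos 34 'a': at 8 (fail-walked)
pos 35 'e': at 9
pos 36 'd': at 7 (fail-walked)  ** P1@[36:36]
pos 37 'a': at 11  ** P3@[36:37]
pos 38 'c': at 0 (fail-walked)
pos 39 'b': at 1
pos 40 'b': at 2
pos 41 'b': at 3
pos 42 'b': at 4
pos 43 'a': at 5
pos 44 'e': at 6  ** P0@[39:44]
pos 45 'e': at 0 (fail-walked)
pos 46 'd': at 7  ** P1@[46:46]
pos 47 'a': at 11  ** P3@[46:47]
pos 48 'e': at 9 (fail-walked)
pos 49 'c': at 10  ** P2@[47:49]
pos 50 'b': at 1 (fail-walked)
pos 51 'a': at 12
pos 52 'd': at 13  ** P1@[52:52]
pos 53 'a': at 14  ** P3@[52:53],P4@[50:53]
pos 54 'b': at 1 (fail-walked)
pos 55 'a': at 12
pos 56 'a': at 15
pos 57 'a': at 16
pos 58 'd': at 17  ** P1@[58:58]

All matches (sorted): [[4,1],[5,3],[5,4],[6,1],[7,3],[11,1],[12,3],[12,4],[13,1],[19,0],[29,0],[32,1],[33,3],[33,4],[36,1],[37,3],[44,0],[46,1],[47,3],[49,2],[52,1],[53,3],[53,4],[58,1]]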